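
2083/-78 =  - 2083/78  =  - 26.71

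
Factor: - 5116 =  - 2^2*1279^1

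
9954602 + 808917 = 10763519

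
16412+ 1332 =17744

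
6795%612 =63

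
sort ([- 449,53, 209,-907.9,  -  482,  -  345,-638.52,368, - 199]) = [ -907.9, - 638.52, - 482,  -  449 ,-345,-199,53,  209,368]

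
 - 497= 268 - 765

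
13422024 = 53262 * 252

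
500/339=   1 + 161/339 = 1.47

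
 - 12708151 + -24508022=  - 37216173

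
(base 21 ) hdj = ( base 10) 7789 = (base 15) 2494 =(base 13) 3712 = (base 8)17155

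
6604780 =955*6916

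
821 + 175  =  996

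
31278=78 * 401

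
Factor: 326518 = 2^1*163259^1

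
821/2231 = 821/2231 = 0.37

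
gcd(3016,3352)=8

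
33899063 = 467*72589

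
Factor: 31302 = 2^1 * 3^2*37^1*47^1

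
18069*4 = 72276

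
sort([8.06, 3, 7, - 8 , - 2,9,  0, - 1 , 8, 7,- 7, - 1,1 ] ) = [ - 8 ,  -  7, - 2, - 1,  -  1, 0, 1, 3, 7, 7 , 8,8.06,9] 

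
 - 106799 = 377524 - 484323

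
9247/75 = 123 + 22/75=123.29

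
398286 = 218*1827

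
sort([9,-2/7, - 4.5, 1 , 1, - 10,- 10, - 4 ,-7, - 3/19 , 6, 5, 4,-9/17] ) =[-10,-10,-7,-4.5, - 4,-9/17, - 2/7, - 3/19,1,1 , 4,5,6, 9]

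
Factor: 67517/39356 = 2^(-2)*107^1*631^1*9839^(-1)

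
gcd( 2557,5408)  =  1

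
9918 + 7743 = 17661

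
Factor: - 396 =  - 2^2*3^2 * 11^1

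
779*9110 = 7096690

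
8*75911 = 607288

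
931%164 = 111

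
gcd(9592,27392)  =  8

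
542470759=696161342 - 153690583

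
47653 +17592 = 65245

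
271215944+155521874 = 426737818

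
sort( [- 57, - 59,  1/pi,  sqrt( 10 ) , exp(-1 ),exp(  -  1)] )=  [ - 59 , - 57, 1/pi,exp( - 1 ), exp( - 1 ), sqrt( 10 )] 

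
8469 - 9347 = -878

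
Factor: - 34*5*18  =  - 3060 = - 2^2*3^2*5^1*17^1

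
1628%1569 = 59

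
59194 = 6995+52199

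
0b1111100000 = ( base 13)5B4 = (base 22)212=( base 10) 992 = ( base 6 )4332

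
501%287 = 214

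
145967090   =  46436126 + 99530964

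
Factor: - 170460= - 2^2 * 3^2 * 5^1  *  947^1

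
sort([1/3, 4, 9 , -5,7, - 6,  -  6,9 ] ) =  [ - 6, - 6, - 5 , 1/3,  4, 7, 9 , 9]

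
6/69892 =3/34946 = 0.00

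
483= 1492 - 1009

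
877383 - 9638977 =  - 8761594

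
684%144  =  108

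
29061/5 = 5812 + 1/5  =  5812.20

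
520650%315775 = 204875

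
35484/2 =17742 = 17742.00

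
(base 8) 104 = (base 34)20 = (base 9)75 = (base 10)68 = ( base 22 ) 32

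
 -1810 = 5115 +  - 6925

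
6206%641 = 437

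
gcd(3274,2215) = 1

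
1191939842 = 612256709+579683133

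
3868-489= 3379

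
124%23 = 9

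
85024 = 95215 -10191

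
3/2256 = 1/752 = 0.00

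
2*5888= 11776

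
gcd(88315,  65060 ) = 5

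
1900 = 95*20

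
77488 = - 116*( - 668)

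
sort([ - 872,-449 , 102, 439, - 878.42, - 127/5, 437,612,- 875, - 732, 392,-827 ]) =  [  -  878.42, -875,  -  872,  -  827, - 732, - 449,  -  127/5,102,392, 437 , 439,612 ]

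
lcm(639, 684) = 48564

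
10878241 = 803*13547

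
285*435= 123975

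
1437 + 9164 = 10601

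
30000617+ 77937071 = 107937688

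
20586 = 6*3431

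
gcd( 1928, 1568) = 8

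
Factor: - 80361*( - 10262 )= 824664582 =2^1*3^2*7^1*733^1*8929^1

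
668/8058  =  334/4029 =0.08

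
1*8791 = 8791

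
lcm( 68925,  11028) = 275700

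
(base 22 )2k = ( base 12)54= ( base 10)64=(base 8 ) 100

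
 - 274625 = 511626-786251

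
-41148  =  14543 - 55691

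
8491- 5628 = 2863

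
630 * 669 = 421470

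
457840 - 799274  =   - 341434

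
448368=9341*48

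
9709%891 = 799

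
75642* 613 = 46368546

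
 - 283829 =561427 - 845256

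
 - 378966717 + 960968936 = 582002219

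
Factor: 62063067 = 3^1*11^1*73^1  *25763^1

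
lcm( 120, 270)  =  1080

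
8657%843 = 227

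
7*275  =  1925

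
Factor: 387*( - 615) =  - 238005 = - 3^3*5^1 *41^1*43^1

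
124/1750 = 62/875 = 0.07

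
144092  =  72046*2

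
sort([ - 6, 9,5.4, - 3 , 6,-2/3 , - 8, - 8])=[-8, - 8, - 6, - 3, - 2/3, 5.4, 6,9]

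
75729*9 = 681561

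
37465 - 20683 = 16782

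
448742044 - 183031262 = 265710782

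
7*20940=146580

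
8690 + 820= 9510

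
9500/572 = 16+87/143 = 16.61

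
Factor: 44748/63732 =3^1*11^1*47^(  -  1 ) =33/47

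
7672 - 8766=  -  1094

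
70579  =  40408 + 30171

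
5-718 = -713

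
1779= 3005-1226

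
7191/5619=2397/1873  =  1.28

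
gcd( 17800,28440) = 40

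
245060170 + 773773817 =1018833987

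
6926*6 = 41556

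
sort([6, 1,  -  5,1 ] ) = [- 5, 1, 1, 6]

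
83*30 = 2490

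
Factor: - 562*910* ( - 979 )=500680180 = 2^2*5^1*7^1*11^1*13^1*89^1*281^1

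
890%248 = 146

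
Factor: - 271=-271^1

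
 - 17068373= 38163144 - 55231517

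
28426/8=3553 + 1/4 =3553.25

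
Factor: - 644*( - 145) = 2^2*5^1*7^1*23^1 * 29^1 = 93380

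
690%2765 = 690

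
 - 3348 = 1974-5322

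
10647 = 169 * 63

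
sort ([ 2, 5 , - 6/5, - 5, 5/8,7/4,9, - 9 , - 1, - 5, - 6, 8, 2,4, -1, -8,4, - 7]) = [ - 9,-8,-7 , - 6, - 5, - 5, - 6/5, - 1, - 1 , 5/8, 7/4, 2, 2, 4,4,5,8, 9] 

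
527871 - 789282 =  - 261411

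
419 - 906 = -487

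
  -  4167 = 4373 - 8540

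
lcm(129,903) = 903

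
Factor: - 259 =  - 7^1*37^1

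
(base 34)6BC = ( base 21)gce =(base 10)7322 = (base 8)16232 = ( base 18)14ae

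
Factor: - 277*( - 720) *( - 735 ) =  - 146588400  =  - 2^4*3^3*5^2*7^2*277^1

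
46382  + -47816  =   - 1434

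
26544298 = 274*96877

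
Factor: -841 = -29^2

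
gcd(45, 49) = 1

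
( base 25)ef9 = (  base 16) 23AE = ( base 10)9134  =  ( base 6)110142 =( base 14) 3486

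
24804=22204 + 2600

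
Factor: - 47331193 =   -  7^1*13^1*520123^1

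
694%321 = 52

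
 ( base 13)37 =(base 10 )46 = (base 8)56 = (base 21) 24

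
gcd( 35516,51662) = 26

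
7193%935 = 648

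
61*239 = 14579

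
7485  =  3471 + 4014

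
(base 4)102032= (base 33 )12b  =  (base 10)1166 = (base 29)1B6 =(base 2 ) 10010001110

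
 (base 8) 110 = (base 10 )72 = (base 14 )52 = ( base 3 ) 2200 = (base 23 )33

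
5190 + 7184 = 12374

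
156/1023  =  52/341 = 0.15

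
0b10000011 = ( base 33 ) 3w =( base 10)131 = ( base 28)4J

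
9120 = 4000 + 5120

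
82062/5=82062/5= 16412.40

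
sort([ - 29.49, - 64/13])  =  [ - 29.49, - 64/13]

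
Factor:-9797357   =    -  9797357^1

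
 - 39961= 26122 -66083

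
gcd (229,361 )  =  1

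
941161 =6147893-5206732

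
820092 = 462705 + 357387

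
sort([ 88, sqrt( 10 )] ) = [sqrt( 10 ), 88 ] 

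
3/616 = 3/616=0.00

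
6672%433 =177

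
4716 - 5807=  - 1091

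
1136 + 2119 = 3255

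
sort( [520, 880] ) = [ 520, 880]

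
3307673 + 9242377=12550050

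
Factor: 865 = 5^1 * 173^1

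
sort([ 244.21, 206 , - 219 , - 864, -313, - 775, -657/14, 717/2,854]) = [  -  864, - 775, - 313,  -  219,-657/14,206,244.21, 717/2, 854 ] 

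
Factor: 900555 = 3^1*5^1*60037^1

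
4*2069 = 8276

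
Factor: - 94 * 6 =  - 564 = -2^2*3^1*47^1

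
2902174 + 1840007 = 4742181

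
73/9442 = 73/9442 = 0.01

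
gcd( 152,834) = 2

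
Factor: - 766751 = -17^1*23^1 *37^1 * 53^1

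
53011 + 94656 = 147667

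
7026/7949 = 7026/7949 = 0.88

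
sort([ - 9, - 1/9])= [ - 9, - 1/9 ] 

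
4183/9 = 4183/9 = 464.78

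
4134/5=4134/5 = 826.80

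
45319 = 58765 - 13446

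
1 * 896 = 896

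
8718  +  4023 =12741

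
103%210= 103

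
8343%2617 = 492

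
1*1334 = 1334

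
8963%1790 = 13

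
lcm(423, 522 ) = 24534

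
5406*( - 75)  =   - 405450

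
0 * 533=0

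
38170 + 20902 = 59072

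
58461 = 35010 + 23451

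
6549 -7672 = -1123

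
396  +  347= 743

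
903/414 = 2 + 25/138 = 2.18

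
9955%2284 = 819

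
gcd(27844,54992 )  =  4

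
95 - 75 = 20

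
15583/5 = 15583/5 = 3116.60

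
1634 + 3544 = 5178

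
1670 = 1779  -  109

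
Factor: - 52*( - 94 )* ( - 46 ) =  - 2^4*13^1* 23^1*47^1 = - 224848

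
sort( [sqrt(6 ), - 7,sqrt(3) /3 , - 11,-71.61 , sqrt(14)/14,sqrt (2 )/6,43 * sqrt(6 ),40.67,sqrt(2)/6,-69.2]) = [-71.61, - 69.2, - 11, - 7,sqrt(2)/6, sqrt( 2 ) /6,sqrt (14 )/14, sqrt( 3) /3, sqrt(6),40.67,43*sqrt( 6)]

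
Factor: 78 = 2^1*3^1 * 13^1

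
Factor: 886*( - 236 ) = -2^3*59^1*443^1=- 209096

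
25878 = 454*57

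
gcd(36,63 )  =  9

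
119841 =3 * 39947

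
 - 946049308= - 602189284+- 343860024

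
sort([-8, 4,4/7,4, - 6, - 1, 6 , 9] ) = [ - 8, - 6,-1,4/7,4, 4, 6,  9 ]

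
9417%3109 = 90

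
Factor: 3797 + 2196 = 13^1*461^1 = 5993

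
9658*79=762982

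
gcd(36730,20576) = 2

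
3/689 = 3/689 = 0.00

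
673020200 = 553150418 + 119869782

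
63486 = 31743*2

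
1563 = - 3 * (  -  521)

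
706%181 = 163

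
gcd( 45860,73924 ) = 4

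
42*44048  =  1850016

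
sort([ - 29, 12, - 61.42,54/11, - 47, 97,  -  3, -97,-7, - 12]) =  [-97,-61.42,-47,-29,- 12, - 7,-3, 54/11, 12, 97]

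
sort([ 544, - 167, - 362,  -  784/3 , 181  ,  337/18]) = [ - 362, - 784/3, -167, 337/18,181,544]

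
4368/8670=728/1445= 0.50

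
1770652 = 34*52078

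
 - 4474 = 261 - 4735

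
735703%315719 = 104265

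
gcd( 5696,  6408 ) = 712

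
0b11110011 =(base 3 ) 100000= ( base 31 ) 7q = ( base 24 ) a3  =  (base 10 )243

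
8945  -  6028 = 2917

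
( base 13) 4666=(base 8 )23236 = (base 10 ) 9886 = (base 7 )40552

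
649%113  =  84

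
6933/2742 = 2311/914  =  2.53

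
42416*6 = 254496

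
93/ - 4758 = - 31/1586 = -0.02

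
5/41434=5/41434=0.00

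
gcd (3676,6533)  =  1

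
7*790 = 5530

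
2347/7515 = 2347/7515=0.31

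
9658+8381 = 18039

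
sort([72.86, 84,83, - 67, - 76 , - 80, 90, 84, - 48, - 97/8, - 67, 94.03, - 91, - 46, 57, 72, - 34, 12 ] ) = [ - 91,  -  80, - 76, - 67, - 67, - 48, - 46, - 34, - 97/8 , 12,57, 72, 72.86,  83,84, 84, 90,94.03 ] 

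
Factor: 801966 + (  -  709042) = 92924  =  2^2* 13^1 * 1787^1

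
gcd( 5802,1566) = 6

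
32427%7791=1263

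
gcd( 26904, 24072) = 1416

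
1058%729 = 329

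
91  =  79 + 12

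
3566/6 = 594 + 1/3 = 594.33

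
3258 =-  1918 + 5176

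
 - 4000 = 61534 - 65534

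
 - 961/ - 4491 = 961/4491 = 0.21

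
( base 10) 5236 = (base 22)AI0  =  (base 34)4i0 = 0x1474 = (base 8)12164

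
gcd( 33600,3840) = 960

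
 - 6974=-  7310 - -336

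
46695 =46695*1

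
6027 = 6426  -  399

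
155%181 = 155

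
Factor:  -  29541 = - 3^1 * 43^1*229^1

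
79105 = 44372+34733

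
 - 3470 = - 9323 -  - 5853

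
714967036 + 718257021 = 1433224057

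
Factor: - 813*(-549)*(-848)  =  - 2^4*3^3 * 53^1*61^1 * 271^1 = -378493776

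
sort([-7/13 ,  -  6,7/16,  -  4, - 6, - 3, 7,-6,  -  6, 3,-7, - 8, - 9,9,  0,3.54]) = [ - 9, - 8,-7, - 6, - 6 ,-6,  -  6,-4, - 3,- 7/13,0,7/16,3, 3.54,7, 9]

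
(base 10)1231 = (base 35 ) 106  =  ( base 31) 18m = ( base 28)1fr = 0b10011001111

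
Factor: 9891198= 2^1*3^2*549511^1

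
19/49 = 19/49 = 0.39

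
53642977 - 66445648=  - 12802671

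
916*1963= 1798108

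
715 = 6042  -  5327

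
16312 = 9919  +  6393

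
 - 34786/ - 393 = 88 + 202/393 = 88.51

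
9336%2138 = 784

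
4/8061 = 4/8061 = 0.00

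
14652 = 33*444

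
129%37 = 18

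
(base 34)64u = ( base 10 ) 7102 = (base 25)b92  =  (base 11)5377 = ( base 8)15676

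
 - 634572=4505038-5139610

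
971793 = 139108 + 832685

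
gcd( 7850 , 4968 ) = 2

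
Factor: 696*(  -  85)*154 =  - 9110640 = -2^4*3^1*5^1*7^1 * 11^1  *  17^1 * 29^1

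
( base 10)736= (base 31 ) nn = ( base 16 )2e0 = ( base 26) 128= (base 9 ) 1007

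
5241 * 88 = 461208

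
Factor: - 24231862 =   -  2^1 * 107^1*113233^1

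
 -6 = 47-53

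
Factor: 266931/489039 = 3^1*7^1*17^(- 1 )*19^1*43^(  -  1 ) = 399/731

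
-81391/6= - 81391/6= -13565.17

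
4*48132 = 192528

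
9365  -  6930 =2435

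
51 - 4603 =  - 4552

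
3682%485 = 287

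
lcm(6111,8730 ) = 61110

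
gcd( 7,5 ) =1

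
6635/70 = 94 + 11/14=94.79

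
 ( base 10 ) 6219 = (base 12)3723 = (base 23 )bh9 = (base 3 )22112100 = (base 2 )1100001001011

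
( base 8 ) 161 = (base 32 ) 3H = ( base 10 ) 113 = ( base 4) 1301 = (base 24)4h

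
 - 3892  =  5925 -9817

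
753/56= 753/56 = 13.45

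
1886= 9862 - 7976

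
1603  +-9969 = - 8366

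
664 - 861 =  - 197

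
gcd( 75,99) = 3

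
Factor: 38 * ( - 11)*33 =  - 13794 = -2^1*3^1*11^2*19^1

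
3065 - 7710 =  - 4645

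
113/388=113/388 = 0.29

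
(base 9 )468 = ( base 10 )386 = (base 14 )1d8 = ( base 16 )182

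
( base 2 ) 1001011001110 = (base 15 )165E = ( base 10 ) 4814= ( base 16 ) 12ce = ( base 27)6g8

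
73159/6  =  12193 + 1/6 =12193.17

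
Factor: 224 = 2^5*7^1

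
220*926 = 203720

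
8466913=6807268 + 1659645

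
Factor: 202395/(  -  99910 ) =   -  393/194 = - 2^(- 1)*3^1*97^( -1 )*131^1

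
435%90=75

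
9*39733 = 357597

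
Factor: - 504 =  - 2^3 *3^2*7^1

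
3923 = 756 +3167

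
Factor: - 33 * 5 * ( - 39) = 3^2 * 5^1*11^1*13^1 = 6435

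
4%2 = 0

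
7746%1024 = 578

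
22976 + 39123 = 62099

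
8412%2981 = 2450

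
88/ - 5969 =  - 88/5969 = - 0.01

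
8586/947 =9 + 63/947=9.07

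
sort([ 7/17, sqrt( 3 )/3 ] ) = [7/17, sqrt(3)/3] 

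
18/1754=9/877 = 0.01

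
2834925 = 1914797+920128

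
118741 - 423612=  - 304871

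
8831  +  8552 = 17383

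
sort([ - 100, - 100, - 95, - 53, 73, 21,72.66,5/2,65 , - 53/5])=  [ - 100, - 100, - 95, - 53, - 53/5, 5/2, 21, 65,72.66,73]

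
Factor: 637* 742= 2^1*7^3*13^1*53^1= 472654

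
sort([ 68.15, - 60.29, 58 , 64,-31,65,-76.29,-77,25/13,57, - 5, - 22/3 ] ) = [ - 77, - 76.29, -60.29 ,-31 , - 22/3, - 5,25/13 , 57 , 58 , 64,65,68.15]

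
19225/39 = 492+37/39 =492.95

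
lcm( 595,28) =2380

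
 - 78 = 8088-8166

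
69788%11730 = 11138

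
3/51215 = 3/51215 = 0.00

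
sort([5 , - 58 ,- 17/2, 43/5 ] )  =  [ - 58, - 17/2, 5, 43/5 ]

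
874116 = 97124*9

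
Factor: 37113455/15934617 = 3^( - 3)*5^1*590171^(  -  1 )*7422691^1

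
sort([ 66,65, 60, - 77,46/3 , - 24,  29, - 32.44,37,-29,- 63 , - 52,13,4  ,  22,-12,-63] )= [ - 77, - 63, - 63, - 52, - 32.44 , - 29, - 24, - 12, 4  ,  13,46/3,22,29,37,60,65,66 ] 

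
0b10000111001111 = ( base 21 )JD3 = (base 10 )8655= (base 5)234110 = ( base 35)72A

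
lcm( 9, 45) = 45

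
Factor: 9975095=5^1*13^1 * 19^1*41^1*197^1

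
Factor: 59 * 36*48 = 2^6*3^3*59^1 = 101952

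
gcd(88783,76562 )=1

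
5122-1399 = 3723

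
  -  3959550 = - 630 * 6285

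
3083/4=3083/4 = 770.75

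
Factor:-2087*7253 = -15137011=- 2087^1*7253^1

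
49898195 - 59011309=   -  9113114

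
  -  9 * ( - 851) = 7659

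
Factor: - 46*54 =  - 2^2*3^3*23^1= - 2484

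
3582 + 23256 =26838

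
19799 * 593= 11740807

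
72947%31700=9547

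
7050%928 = 554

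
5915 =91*65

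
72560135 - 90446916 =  - 17886781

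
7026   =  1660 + 5366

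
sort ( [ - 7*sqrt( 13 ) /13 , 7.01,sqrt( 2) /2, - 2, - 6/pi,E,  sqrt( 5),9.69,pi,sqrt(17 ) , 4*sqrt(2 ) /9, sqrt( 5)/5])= [ - 2, - 7*sqrt( 13 )/13, - 6/pi,sqrt( 5 ) /5,4 * sqrt( 2 ) /9,sqrt( 2)/2, sqrt( 5),E,pi,sqrt ( 17),7.01,9.69]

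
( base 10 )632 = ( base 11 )525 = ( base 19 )1e5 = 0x278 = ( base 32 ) jo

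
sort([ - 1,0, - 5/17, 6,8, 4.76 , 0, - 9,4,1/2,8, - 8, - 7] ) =[-9 , - 8, - 7, - 1, - 5/17, 0, 0, 1/2 , 4,4.76, 6,8,8 ] 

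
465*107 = 49755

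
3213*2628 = 8443764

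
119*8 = 952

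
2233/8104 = 2233/8104 = 0.28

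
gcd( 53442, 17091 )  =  9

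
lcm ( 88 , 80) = 880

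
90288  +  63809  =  154097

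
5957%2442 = 1073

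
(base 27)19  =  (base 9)40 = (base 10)36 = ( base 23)1D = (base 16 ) 24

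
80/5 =16  =  16.00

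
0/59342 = 0 = 0.00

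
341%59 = 46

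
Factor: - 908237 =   -  11^1*82567^1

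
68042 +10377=78419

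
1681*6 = 10086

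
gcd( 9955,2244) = 11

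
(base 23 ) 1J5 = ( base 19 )2D2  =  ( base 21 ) 245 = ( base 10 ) 971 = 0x3CB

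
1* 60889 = 60889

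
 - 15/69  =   - 5/23 = - 0.22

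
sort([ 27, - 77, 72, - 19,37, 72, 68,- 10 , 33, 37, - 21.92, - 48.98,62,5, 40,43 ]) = [ - 77, - 48.98,-21.92, - 19,-10, 5,  27, 33,37, 37, 40,43 , 62,  68,  72, 72 ]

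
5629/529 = 10 + 339/529= 10.64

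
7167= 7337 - 170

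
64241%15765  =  1181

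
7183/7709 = 7183/7709 = 0.93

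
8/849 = 8/849 = 0.01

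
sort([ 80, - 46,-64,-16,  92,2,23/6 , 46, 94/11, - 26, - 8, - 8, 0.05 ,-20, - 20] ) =[-64, - 46, - 26,-20, - 20, - 16, -8  , - 8,0.05, 2,23/6 , 94/11, 46,80, 92] 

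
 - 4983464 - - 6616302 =1632838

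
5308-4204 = 1104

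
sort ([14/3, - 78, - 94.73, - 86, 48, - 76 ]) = [  -  94.73,-86, - 78 , - 76,14/3, 48 ] 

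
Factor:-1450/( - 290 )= 5^1 =5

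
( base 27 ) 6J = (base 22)85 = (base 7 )346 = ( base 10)181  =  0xB5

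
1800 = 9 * 200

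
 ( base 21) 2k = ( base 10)62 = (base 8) 76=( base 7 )116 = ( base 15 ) 42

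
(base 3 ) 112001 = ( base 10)379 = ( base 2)101111011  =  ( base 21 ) I1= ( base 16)17b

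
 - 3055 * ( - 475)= 1451125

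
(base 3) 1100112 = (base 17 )370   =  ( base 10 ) 986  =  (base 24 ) 1h2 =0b1111011010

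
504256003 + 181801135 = 686057138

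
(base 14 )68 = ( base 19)4G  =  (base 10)92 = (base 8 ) 134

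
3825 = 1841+1984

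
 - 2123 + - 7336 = -9459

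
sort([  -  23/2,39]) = [ - 23/2, 39]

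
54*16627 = 897858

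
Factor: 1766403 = 3^2 * 41^1*4787^1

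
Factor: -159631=-159631^1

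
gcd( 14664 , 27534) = 78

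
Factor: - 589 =  -  19^1*31^1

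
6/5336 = 3/2668 = 0.00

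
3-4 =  - 1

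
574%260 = 54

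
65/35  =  13/7 =1.86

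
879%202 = 71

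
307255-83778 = 223477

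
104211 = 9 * 11579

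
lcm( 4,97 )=388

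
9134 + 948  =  10082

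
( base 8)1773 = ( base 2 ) 1111111011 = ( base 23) 1l7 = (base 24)1IB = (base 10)1019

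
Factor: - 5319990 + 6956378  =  1636388 =2^2*13^1*31469^1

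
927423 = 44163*21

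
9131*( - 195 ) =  - 1780545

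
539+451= 990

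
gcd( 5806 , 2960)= 2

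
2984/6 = 497 + 1/3 = 497.33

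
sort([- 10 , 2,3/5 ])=[ - 10 , 3/5,2]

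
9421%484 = 225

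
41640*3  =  124920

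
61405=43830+17575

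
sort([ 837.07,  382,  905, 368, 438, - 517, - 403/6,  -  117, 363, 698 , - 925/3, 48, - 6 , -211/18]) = [ -517 ,-925/3, - 117, - 403/6, - 211/18,-6 , 48,  363,368, 382,438 , 698,837.07, 905]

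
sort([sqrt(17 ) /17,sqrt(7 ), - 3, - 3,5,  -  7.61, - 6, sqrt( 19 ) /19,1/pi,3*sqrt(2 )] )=[ - 7.61, - 6, - 3 , - 3, sqrt( 19 ) /19,sqrt( 17 ) /17,  1/pi,sqrt(7 ),3*sqrt( 2),5]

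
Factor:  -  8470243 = - 139^1*60937^1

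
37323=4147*9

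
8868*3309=29344212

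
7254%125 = 4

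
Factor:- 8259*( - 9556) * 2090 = 2^3*3^1*5^1 * 11^1 * 19^1*2389^1 * 2753^1 = 164949078360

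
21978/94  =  233 + 38/47  =  233.81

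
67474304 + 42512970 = 109987274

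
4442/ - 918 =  - 2221/459 = - 4.84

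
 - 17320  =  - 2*8660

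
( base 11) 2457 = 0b110010001000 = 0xc88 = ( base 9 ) 4354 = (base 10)3208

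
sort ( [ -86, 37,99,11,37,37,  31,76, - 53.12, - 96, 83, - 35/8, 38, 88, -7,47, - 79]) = [-96, - 86,-79,-53.12 , - 7, - 35/8,11,  31,  37,37,  37, 38, 47 , 76,83,88,99] 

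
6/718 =3/359 = 0.01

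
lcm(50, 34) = 850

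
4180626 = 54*77419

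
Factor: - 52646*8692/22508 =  - 114399758/5627=- 2^1*11^1* 17^( - 1 ) * 41^1*53^1*331^( - 1)*2393^1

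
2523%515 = 463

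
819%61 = 26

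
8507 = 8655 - 148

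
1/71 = 1/71 = 0.01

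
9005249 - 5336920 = 3668329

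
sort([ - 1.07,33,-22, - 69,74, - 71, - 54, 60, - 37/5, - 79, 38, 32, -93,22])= [  -  93, - 79, - 71,-69, - 54,-22,- 37/5, - 1.07, 22,32,33, 38  ,  60, 74 ]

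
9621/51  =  188 + 11/17 = 188.65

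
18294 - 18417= - 123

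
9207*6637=61106859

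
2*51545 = 103090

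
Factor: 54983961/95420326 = 2^ ( - 1)*3^3 *23^1 * 37^1 * 2393^1*47710163^ (-1)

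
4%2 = 0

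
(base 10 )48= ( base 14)36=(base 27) 1l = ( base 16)30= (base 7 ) 66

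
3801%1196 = 213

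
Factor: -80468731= - 7^2*137^1*11987^1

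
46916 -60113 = -13197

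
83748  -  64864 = 18884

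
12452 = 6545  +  5907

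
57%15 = 12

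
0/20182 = 0= 0.00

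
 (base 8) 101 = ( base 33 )1w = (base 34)1V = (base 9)72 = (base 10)65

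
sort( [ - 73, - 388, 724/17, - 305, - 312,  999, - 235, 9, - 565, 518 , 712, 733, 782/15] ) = [ -565, - 388, - 312,  -  305, - 235, - 73 , 9,  724/17 , 782/15,518,712 , 733 , 999]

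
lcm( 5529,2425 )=138225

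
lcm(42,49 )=294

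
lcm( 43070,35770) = 2110430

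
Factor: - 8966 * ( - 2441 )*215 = 2^1 * 5^1*43^1 * 2441^1*4483^1 = 4705491290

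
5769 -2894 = 2875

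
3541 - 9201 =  - 5660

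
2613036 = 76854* 34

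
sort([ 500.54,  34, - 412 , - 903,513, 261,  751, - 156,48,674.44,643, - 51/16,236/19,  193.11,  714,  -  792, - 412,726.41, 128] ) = [ - 903, - 792, - 412, - 412, - 156, - 51/16,  236/19,34,48,128,193.11,261 , 500.54, 513,643,674.44, 714, 726.41,  751]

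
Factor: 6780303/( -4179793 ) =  - 3^2*1787^( - 1 )*2339^( - 1 )*753367^1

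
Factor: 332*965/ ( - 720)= -2^( -2 )*3^(-2)*83^1*193^1= -16019/36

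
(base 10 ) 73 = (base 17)45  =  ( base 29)2F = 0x49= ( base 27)2j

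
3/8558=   3/8558 = 0.00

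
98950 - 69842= 29108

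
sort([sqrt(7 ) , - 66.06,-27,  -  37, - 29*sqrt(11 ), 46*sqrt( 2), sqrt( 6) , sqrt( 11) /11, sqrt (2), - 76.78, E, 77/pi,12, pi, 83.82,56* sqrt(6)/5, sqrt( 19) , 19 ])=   [ - 29*sqrt(11),-76.78,-66.06,-37,-27,sqrt( 11) /11, sqrt( 2),sqrt(6 ), sqrt(  7),E , pi, sqrt( 19),12, 19, 77/pi, 56*sqrt( 6)/5, 46*sqrt( 2 ),83.82]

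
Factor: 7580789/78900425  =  5^( - 2)*31^(-1 )*293^1*25873^1*101807^( - 1 )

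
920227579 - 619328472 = 300899107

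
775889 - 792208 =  - 16319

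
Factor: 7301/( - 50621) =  - 7^2*149^1 * 223^(-1)*227^ (  -  1)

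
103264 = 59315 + 43949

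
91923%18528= 17811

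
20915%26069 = 20915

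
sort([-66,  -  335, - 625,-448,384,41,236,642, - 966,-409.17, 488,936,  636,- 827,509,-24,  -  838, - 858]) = [  -  966, -858, - 838, - 827, - 625, - 448,  -  409.17, - 335 ,-66, - 24, 41, 236, 384,488, 509,636,642,936]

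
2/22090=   1/11045=0.00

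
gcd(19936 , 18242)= 14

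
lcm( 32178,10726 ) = 32178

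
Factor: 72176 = 2^4*13^1 * 347^1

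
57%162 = 57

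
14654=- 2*(-7327)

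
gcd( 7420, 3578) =2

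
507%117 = 39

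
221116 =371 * 596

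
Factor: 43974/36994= 63/53=   3^2*7^1*53^( - 1 ) 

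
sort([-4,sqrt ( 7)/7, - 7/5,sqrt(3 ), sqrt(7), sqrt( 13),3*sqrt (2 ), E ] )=[ - 4,- 7/5, sqrt( 7 ) /7,sqrt ( 3 ),sqrt( 7), E, sqrt(13 ), 3*sqrt(2)] 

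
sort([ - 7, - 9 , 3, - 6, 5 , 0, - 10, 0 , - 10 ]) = [ - 10,-10 , - 9, - 7  , - 6,0,0  ,  3, 5] 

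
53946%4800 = 1146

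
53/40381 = 53/40381 = 0.00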